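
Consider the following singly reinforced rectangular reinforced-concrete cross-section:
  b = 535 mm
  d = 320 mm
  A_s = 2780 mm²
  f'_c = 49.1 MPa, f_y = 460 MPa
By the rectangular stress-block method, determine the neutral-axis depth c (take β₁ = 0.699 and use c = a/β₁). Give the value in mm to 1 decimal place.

T = A_s f_y = 2780 × 460 = 1278800 N = 1278.8 kN.
Setting C = 0.85 f'_c a b equal to T: a = 1278800/(0.85 × 49.1 × 535) = 57.273 mm.
With β₁ = 0.699, c = a/β₁ = 57.273/0.699 = 81.9 mm.

c ≈ 81.9 mm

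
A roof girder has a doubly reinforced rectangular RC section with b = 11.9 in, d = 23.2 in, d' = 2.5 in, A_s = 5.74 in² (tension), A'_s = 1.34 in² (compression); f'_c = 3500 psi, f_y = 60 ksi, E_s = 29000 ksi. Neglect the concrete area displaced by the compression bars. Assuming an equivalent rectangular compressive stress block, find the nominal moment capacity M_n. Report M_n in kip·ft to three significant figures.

Assume both steels yield.
a = (A_s − A'_s) f_y/(0.85 f'_c b) = (5.74 − 1.34) × 60/(0.85 × 3.5 × 11.9) = 7.457 in.
c = a/β₁ = 7.457/0.85 = 8.773 in; ε'_s = 0.003(c − d')/c = 0.0021 ≥ ε_y = 0.0021, so the compression steel yields.
M_n = (A_s − A'_s) f_y (d − a/2) + A'_s f_y (d − d') = 264 × (23.2 − 3.7285) + 80.4 × (23.2 − 2.5) = 5140.5 + 1664.3 = 6804.8 kip·in = 6804.8/12 = 567.07 kip·ft.

M_n ≈ 567 kip·ft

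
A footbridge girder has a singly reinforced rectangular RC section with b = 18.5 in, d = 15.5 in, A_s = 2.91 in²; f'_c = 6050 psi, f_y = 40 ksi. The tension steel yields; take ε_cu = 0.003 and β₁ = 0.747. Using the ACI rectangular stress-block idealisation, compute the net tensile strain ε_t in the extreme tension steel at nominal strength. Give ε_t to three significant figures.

a = A_s f_y/(0.85 f'_c b) = 1.224 in.
β₁ = 0.747, so c = a/β₁ = 1.224/0.747 = 1.639 in.
From the linear strain diagram with ε_cu = 0.003: ε_t = 0.003 (d − c)/c = 0.003 × (15.5 − 1.639)/1.639 = 0.0254.
Since ε_t ≥ 0.005, the section is tension-controlled.

ε_t ≈ 0.0254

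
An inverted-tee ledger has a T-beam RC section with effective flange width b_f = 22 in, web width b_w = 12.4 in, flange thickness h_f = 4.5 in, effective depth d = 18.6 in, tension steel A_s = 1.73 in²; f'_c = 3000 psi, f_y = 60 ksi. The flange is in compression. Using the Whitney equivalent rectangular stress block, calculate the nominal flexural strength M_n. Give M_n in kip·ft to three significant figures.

Tension: T = A_s f_y = 1.73 × 60 = 103.8 kips.
Try a within the flange: a = T/(0.85 f'_c b_f) = 103.8/(0.85 × 3 × 22) = 1.850 in.
Since a = 1.850 ≤ h_f = 4.5 in, the stress block lies entirely in the flange; analyse as a rectangular beam of width b_f.
M_n = T(d − a/2) = 103.8 × (18.6 − 0.925) = 1834.7 kip·in.
M_n = 1834.7/12 = 152.89 kip·ft.

M_n ≈ 153 kip·ft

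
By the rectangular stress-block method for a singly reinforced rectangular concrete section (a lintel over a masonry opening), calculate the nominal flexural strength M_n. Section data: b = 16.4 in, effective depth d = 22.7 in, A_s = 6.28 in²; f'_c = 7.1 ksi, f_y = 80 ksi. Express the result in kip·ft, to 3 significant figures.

T = A_s f_y = 6.28 × 80 = 502.4 kips.
a = T/(0.85 f'_c b) = 502.4/(0.85 × 7.1 × 16.4) = 5.076 in.
M_n = T(d − a/2) = 502.4 × (22.7 − 2.538) = 10129.4 kip·in = 10129.4/12 = 844.12 kip·ft.

M_n ≈ 844 kip·ft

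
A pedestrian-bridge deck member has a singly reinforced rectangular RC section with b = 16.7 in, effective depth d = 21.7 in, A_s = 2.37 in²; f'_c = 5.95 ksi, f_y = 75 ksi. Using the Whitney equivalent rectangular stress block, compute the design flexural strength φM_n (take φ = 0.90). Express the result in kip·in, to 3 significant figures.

T = A_s f_y = 2.37 × 75 = 177.75 kips.
a = T/(0.85 f'_c b) = 177.75/(0.85 × 5.95 × 16.7) = 2.105 in.
M_n = T(d − a/2) = 177.75 × (21.7 − 1.0525) = 3670.1 kip·in.
φM_n = 0.90 × 3670.1 = 3303.1 kip·in.

φM_n ≈ 3300 kip·in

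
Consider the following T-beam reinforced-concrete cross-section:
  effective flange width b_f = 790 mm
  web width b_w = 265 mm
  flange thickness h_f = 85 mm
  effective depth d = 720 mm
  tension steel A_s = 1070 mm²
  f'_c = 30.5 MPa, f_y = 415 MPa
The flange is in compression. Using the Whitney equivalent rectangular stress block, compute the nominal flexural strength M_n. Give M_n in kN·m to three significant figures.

Tension: T = A_s f_y = 1070 × 415 = 444050 N.
Try a within the flange: a = T/(0.85 f'_c b_f) = 444050/(0.85 × 30.5 × 790) = 21.68 mm.
Since a = 21.68 ≤ h_f = 85 mm, the stress block lies entirely in the flange; analyse as a rectangular beam of width b_f.
M_n = T(d − a/2) = 444050 × (720 − 10.84) = 314.90 × 10⁶ N·mm.
M_n = 314.90 kN·m.

M_n ≈ 315 kN·m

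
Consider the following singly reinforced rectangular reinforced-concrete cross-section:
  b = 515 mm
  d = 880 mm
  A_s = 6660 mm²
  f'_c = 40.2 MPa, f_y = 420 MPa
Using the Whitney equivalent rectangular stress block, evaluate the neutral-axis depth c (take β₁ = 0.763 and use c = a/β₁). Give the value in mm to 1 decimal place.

c ≈ 208.3 mm

T = A_s f_y = 6660 × 420 = 2797200 N = 2797.2 kN.
Setting C = 0.85 f'_c a b equal to T: a = 2797200/(0.85 × 40.2 × 515) = 158.954 mm.
With β₁ = 0.763, c = a/β₁ = 158.954/0.763 = 208.3 mm.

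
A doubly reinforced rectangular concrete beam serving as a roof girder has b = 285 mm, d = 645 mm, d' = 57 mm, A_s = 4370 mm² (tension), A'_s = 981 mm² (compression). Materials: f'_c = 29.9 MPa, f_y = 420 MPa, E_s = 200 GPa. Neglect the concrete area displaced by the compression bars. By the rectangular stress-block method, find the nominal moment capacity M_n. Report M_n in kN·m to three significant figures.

M_n ≈ 1020 kN·m

Assume both tension and compression steel yield.
Net tension couple steel: A_s − A'_s = 3389 mm².
a = (A_s − A'_s) f_y / (0.85 f'_c b) = 1423380/(0.85 × 29.9 × 285) = 196.51 mm.
c = a/β₁ = 196.51/0.836 = 235.06 mm; ε'_s = 0.003(c − d')/c = 0.0023 ≥ f_y/E_s = 0.0021, so compression steel does yield.
M_n = (A_s − A'_s) f_y (d − a/2) + A'_s f_y (d − d') = [1423380 × (645 − 98.255) + 412020 × (645 − 57)] × 10⁻⁶ = 778.23 + 242.27 = 1020.50 kN·m.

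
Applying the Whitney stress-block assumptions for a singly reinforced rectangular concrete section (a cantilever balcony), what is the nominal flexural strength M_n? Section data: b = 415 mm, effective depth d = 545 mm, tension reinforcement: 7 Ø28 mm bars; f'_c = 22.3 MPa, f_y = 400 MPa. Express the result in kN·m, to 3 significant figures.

A_s = 7 × 616 = 4312 mm².
T = A_s f_y = 4312 × 400 = 1724800 N = 1724.8 kN.
From C = T: a = T/(0.85 f'_c b) = 1724800/(0.85 × 22.3 × 415) = 219.26 mm.
M_n = T(d − a/2) = 1724.8 kN × (545 − 109.63) mm = 750.93 kN·m.

M_n ≈ 751 kN·m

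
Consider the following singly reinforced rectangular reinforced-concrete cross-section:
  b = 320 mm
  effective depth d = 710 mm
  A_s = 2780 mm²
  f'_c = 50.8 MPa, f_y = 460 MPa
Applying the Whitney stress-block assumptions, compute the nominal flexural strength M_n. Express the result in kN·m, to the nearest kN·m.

M_n ≈ 849 kN·m

T = A_s f_y = 2780 × 460 = 1278800 N = 1278.8 kN.
From C = T: a = T/(0.85 f'_c b) = 1278800/(0.85 × 50.8 × 320) = 92.55 mm.
M_n = T(d − a/2) = 1278.8 kN × (710 − 46.275) mm = 848.77 kN·m.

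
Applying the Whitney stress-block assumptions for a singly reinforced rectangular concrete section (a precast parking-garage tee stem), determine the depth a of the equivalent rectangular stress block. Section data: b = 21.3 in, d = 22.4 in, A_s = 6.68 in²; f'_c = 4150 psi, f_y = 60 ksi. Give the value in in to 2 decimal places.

T = A_s f_y = 6.68 × 60 = 400.8 kips.
a = T/(0.85 f'_c b) = 400.8/(0.85 × 4.15 × 21.3) = 5.33 in.

a ≈ 5.33 in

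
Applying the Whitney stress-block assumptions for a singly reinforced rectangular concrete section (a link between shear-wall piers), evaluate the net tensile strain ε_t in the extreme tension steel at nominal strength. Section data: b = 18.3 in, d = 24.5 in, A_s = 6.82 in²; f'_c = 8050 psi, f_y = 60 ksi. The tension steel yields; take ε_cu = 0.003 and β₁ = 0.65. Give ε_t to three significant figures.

ε_t ≈ 0.0116

a = A_s f_y/(0.85 f'_c b) = 3.268 in.
β₁ = 0.65, so c = a/β₁ = 3.268/0.65 = 5.028 in.
From the linear strain diagram with ε_cu = 0.003: ε_t = 0.003 (d − c)/c = 0.003 × (24.5 − 5.028)/5.028 = 0.0116.
Since ε_t ≥ 0.005, the section is tension-controlled.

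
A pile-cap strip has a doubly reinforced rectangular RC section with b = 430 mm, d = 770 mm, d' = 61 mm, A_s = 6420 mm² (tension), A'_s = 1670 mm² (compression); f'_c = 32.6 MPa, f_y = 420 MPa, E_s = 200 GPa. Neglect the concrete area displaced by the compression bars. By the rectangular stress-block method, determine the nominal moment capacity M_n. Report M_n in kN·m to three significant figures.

M_n ≈ 1870 kN·m

Assume both tension and compression steel yield.
Net tension couple steel: A_s − A'_s = 4750 mm².
a = (A_s − A'_s) f_y / (0.85 f'_c b) = 1995000/(0.85 × 32.6 × 430) = 167.43 mm.
c = a/β₁ = 167.43/0.817 = 204.93 mm; ε'_s = 0.003(c − d')/c = 0.0021 ≥ f_y/E_s = 0.0021, so compression steel does yield.
M_n = (A_s − A'_s) f_y (d − a/2) + A'_s f_y (d − d') = [1995000 × (770 − 83.715) + 701400 × (770 − 61)] × 10⁻⁶ = 1369.14 + 497.29 = 1866.43 kN·m.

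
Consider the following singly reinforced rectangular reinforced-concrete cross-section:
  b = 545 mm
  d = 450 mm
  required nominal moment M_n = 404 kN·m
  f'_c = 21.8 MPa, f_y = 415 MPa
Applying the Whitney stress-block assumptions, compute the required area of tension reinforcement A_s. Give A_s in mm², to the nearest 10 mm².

A_s ≈ 2430 mm²

With M_n = 0.85 f'_c a b (d − a/2), solve the quadratic for a:
a = d − √(d² − 2M_n/(0.85 f'_c b)) = 450 − √(450² − 2 × 404×10⁶/(0.85 × 21.8 × 545)) = 100.01 mm.
A_s = 0.85 f'_c a b / f_y = 0.85 × 21.8 × 100.01 × 545 / 415 = 2433.7 mm².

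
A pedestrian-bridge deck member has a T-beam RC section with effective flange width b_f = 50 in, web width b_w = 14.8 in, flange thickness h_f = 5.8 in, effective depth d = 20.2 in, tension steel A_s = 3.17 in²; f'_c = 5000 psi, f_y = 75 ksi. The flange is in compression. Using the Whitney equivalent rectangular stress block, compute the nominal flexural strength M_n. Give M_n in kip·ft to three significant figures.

Tension: T = A_s f_y = 3.17 × 75 = 237.75 kips.
Try a within the flange: a = T/(0.85 f'_c b_f) = 237.75/(0.85 × 5 × 50) = 1.119 in.
Since a = 1.119 ≤ h_f = 5.8 in, the stress block lies entirely in the flange; analyse as a rectangular beam of width b_f.
M_n = T(d − a/2) = 237.75 × (20.2 − 0.5595) = 4669.5 kip·in.
M_n = 4669.5/12 = 389.13 kip·ft.

M_n ≈ 389 kip·ft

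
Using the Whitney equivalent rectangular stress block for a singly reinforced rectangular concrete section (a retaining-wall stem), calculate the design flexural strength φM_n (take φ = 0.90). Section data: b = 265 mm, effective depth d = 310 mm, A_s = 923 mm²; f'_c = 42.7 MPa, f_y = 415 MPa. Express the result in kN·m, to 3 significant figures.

φM_n ≈ 100 kN·m

T = A_s f_y = 923 × 415 = 383045 N = 383.045 kN.
From C = T: a = T/(0.85 f'_c b) = 383045/(0.85 × 42.7 × 265) = 39.83 mm.
M_n = T(d − a/2) = 383.045 kN × (310 − 19.915) mm = 111.12 kN·m.
φM_n = 0.90 × 111.12 = 100.01 kN·m.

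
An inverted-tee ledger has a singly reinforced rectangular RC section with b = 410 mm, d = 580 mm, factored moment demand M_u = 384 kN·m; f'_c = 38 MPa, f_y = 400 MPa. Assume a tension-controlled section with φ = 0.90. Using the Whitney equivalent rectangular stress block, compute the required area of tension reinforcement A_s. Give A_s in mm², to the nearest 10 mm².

M_n = M_u/φ = 384/0.90 = 426.667 kN·m.
With M_n = 0.85 f'_c a b (d − a/2), solve the quadratic for a:
a = d − √(d² − 2M_n/(0.85 f'_c b)) = 580 − √(580² − 2 × 426.667×10⁶/(0.85 × 38 × 410)) = 58.50 mm.
A_s = 0.85 f'_c a b / f_y = 0.85 × 38 × 58.50 × 410 / 400 = 1936.8 mm².

A_s ≈ 1940 mm²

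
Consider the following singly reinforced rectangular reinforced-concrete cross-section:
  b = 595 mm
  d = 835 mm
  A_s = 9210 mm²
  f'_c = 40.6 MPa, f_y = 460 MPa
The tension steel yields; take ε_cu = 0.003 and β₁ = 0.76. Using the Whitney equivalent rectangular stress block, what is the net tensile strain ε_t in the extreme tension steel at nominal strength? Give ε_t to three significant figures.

a = A_s f_y/(0.85 f'_c b) = 206.33 mm.
β₁ = 0.76, so c = a/β₁ = 206.33/0.76 = 271.49 mm.
From the linear strain diagram with ε_cu = 0.003: ε_t = 0.003 (d − c)/c = 0.003 × (835 − 271.49)/271.49 = 0.00623.
Since ε_t ≥ 0.005, the section is tension-controlled.

ε_t ≈ 0.00623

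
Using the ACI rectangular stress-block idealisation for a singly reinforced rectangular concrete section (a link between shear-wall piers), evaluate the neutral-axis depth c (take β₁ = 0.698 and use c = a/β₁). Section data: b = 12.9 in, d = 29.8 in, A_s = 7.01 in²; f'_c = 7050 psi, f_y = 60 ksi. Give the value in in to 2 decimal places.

c ≈ 7.79 in

T = A_s f_y = 7.01 × 60 = 420.6 kips.
a = T/(0.85 f'_c b) = 420.6/(0.85 × 7.05 × 12.9) = 5.4409 in.
With β₁ = 0.698, c = a/β₁ = 5.4409/0.698 = 7.79 in.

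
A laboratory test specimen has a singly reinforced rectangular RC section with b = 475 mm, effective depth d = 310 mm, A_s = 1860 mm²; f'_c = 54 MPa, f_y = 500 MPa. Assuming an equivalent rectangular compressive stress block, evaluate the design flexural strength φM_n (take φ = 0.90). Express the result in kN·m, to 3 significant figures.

T = A_s f_y = 1860 × 500 = 930000 N = 930 kN.
From C = T: a = T/(0.85 f'_c b) = 930000/(0.85 × 54 × 475) = 42.66 mm.
M_n = T(d − a/2) = 930 kN × (310 − 21.33) mm = 268.46 kN·m.
φM_n = 0.90 × 268.46 = 241.61 kN·m.

φM_n ≈ 242 kN·m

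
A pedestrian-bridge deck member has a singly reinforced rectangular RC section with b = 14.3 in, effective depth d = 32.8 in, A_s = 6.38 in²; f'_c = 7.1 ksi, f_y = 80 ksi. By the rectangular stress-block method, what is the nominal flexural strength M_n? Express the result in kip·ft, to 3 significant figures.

T = A_s f_y = 6.38 × 80 = 510.4 kips.
a = T/(0.85 f'_c b) = 510.4/(0.85 × 7.1 × 14.3) = 5.914 in.
M_n = T(d − a/2) = 510.4 × (32.8 − 2.957) = 15231.9 kip·in = 15231.9/12 = 1269.33 kip·ft.

M_n ≈ 1270 kip·ft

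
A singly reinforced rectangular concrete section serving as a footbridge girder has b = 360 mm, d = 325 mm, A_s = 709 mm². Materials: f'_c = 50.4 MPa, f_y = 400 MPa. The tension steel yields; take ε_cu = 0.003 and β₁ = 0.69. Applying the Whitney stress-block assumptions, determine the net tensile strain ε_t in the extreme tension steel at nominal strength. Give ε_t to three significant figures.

a = A_s f_y/(0.85 f'_c b) = 18.39 mm.
β₁ = 0.69, so c = a/β₁ = 18.39/0.69 = 26.65 mm.
From the linear strain diagram with ε_cu = 0.003: ε_t = 0.003 (d − c)/c = 0.003 × (325 − 26.65)/26.65 = 0.0336.
Since ε_t ≥ 0.005, the section is tension-controlled.

ε_t ≈ 0.0336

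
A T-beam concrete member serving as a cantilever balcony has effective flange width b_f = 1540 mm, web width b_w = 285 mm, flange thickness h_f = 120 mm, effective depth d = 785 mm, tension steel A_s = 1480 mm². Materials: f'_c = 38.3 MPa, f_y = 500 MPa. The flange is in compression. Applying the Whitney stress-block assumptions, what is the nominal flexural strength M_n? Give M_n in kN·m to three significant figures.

Tension: T = A_s f_y = 1480 × 500 = 740000 N.
Try a within the flange: a = T/(0.85 f'_c b_f) = 740000/(0.85 × 38.3 × 1540) = 14.76 mm.
Since a = 14.76 ≤ h_f = 120 mm, the stress block lies entirely in the flange; analyse as a rectangular beam of width b_f.
M_n = T(d − a/2) = 740000 × (785 − 7.38) = 575.44 × 10⁶ N·mm.
M_n = 575.44 kN·m.

M_n ≈ 575 kN·m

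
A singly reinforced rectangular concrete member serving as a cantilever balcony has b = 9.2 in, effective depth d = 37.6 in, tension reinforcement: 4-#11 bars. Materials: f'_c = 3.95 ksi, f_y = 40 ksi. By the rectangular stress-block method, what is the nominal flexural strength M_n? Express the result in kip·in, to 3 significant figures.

M_n ≈ 8380 kip·in

A_s = 4 × 1.56 = 6.24 in².
T = A_s f_y = 6.24 × 40 = 249.6 kips.
a = T/(0.85 f'_c b) = 249.6/(0.85 × 3.95 × 9.2) = 8.081 in.
M_n = T(d − a/2) = 249.6 × (37.6 − 4.0405) = 8376.5 kip·in.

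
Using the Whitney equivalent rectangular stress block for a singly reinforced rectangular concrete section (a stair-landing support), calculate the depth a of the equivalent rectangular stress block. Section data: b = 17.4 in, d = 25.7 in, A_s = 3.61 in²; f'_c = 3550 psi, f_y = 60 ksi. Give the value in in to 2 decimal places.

T = A_s f_y = 3.61 × 60 = 216.6 kips.
a = T/(0.85 f'_c b) = 216.6/(0.85 × 3.55 × 17.4) = 4.13 in.

a ≈ 4.13 in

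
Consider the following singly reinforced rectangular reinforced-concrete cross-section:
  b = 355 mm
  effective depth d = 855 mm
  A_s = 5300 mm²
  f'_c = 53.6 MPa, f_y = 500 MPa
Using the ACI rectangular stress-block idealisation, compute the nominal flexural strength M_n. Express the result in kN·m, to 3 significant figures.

T = A_s f_y = 5300 × 500 = 2650000 N = 2650 kN.
From C = T: a = T/(0.85 f'_c b) = 2650000/(0.85 × 53.6 × 355) = 163.85 mm.
M_n = T(d − a/2) = 2650 kN × (855 − 81.925) mm = 2048.65 kN·m.

M_n ≈ 2050 kN·m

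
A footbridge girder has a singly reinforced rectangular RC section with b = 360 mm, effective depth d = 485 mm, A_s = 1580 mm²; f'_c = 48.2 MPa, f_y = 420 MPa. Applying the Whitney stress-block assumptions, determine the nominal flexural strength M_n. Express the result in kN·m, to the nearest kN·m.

M_n ≈ 307 kN·m

T = A_s f_y = 1580 × 420 = 663600 N = 663.6 kN.
From C = T: a = T/(0.85 f'_c b) = 663600/(0.85 × 48.2 × 360) = 44.99 mm.
M_n = T(d − a/2) = 663.6 kN × (485 − 22.495) mm = 306.92 kN·m.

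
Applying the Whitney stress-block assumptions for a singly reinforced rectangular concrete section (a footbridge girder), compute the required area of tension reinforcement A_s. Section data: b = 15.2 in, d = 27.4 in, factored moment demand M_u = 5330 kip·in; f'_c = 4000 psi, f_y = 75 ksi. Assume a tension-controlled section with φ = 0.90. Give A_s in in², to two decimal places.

M_n = M_u/φ = 5330/0.90 = 5922.22 kip·in.
From M_n = 0.85 f'_c a b (d − a/2):
a = d − √(d² − 2M_n/(0.85 f'_c b)) = 27.4 − √(27.4² − 2 × 5922.22/(0.85 × 4 × 15.2)) = 4.562 in.
A_s = 0.85 f'_c a b / f_y = 0.85 × 4 × 4.562 × 15.2 / 75 = 3.144 in².

A_s ≈ 3.14 in²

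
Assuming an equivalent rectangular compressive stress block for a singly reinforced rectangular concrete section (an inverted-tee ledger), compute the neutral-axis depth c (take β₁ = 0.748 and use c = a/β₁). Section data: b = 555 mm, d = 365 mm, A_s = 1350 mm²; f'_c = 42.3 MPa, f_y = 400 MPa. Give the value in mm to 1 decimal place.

c ≈ 36.2 mm

T = A_s f_y = 1350 × 400 = 540000 N = 540 kN.
Setting C = 0.85 f'_c a b equal to T: a = 540000/(0.85 × 42.3 × 555) = 27.061 mm.
With β₁ = 0.748, c = a/β₁ = 27.061/0.748 = 36.2 mm.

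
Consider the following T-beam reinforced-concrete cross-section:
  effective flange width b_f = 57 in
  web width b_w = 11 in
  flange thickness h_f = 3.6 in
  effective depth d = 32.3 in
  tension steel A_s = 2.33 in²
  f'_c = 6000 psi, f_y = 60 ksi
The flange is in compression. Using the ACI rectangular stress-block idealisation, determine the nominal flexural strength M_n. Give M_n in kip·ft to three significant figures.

Tension: T = A_s f_y = 2.33 × 60 = 139.8 kips.
Try a within the flange: a = T/(0.85 f'_c b_f) = 139.8/(0.85 × 6 × 57) = 0.481 in.
Since a = 0.481 ≤ h_f = 3.6 in, the stress block lies entirely in the flange; analyse as a rectangular beam of width b_f.
M_n = T(d − a/2) = 139.8 × (32.3 − 0.2405) = 4481.9 kip·in.
M_n = 4481.9/12 = 373.49 kip·ft.

M_n ≈ 373 kip·ft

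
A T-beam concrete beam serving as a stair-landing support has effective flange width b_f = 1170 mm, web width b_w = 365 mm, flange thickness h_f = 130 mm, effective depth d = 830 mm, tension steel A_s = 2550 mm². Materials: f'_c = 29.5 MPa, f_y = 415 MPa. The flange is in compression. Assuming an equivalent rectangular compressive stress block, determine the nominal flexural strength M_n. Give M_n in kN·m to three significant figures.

Tension: T = A_s f_y = 2550 × 415 = 1058250 N.
Try a within the flange: a = T/(0.85 f'_c b_f) = 1058250/(0.85 × 29.5 × 1170) = 36.07 mm.
Since a = 36.07 ≤ h_f = 130 mm, the stress block lies entirely in the flange; analyse as a rectangular beam of width b_f.
M_n = T(d − a/2) = 1058250 × (830 − 18.035) = 859.26 × 10⁶ N·mm.
M_n = 859.26 kN·m.

M_n ≈ 859 kN·m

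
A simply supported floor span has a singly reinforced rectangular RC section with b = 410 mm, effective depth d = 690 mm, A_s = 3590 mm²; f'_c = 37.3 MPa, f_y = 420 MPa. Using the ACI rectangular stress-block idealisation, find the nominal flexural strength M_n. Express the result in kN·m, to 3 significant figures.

M_n ≈ 953 kN·m

T = A_s f_y = 3590 × 420 = 1507800 N = 1507.8 kN.
From C = T: a = T/(0.85 f'_c b) = 1507800/(0.85 × 37.3 × 410) = 115.99 mm.
M_n = T(d − a/2) = 1507.8 kN × (690 − 57.995) mm = 952.94 kN·m.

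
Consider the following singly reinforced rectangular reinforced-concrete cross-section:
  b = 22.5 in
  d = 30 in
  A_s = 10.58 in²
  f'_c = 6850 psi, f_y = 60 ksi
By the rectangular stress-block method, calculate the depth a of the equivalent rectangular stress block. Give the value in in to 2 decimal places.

a ≈ 4.85 in

T = A_s f_y = 10.58 × 60 = 634.8 kips.
a = T/(0.85 f'_c b) = 634.8/(0.85 × 6.85 × 22.5) = 4.85 in.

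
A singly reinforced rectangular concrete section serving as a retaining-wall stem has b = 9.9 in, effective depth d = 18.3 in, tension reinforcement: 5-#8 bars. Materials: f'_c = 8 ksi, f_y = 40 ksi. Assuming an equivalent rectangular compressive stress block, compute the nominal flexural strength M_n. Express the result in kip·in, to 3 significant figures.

A_s = 5 × 0.79 = 3.95 in².
T = A_s f_y = 3.95 × 40 = 158 kips.
a = T/(0.85 f'_c b) = 158/(0.85 × 8 × 9.9) = 2.347 in.
M_n = T(d − a/2) = 158 × (18.3 − 1.1735) = 2706.0 kip·in.

M_n ≈ 2710 kip·in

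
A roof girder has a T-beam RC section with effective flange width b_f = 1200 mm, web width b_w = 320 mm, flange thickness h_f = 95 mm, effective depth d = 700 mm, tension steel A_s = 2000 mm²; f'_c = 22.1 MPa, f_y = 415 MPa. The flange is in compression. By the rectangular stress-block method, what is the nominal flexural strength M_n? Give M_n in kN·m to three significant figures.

Tension: T = A_s f_y = 2000 × 415 = 830000 N.
Try a within the flange: a = T/(0.85 f'_c b_f) = 830000/(0.85 × 22.1 × 1200) = 36.82 mm.
Since a = 36.82 ≤ h_f = 95 mm, the stress block lies entirely in the flange; analyse as a rectangular beam of width b_f.
M_n = T(d − a/2) = 830000 × (700 − 18.41) = 565.72 × 10⁶ N·mm.
M_n = 565.72 kN·m.

M_n ≈ 566 kN·m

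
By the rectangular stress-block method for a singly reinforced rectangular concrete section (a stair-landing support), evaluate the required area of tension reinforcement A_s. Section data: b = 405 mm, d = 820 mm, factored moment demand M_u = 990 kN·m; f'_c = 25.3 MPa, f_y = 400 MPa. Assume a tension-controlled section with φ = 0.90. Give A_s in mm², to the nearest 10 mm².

M_n = M_u/φ = 990/0.90 = 1100 kN·m.
With M_n = 0.85 f'_c a b (d − a/2), solve the quadratic for a:
a = d − √(d² − 2M_n/(0.85 f'_c b)) = 820 − √(820² − 2 × 1100×10⁶/(0.85 × 25.3 × 405)) = 172.08 mm.
A_s = 0.85 f'_c a b / f_y = 0.85 × 25.3 × 172.08 × 405 / 400 = 3746.8 mm².

A_s ≈ 3750 mm²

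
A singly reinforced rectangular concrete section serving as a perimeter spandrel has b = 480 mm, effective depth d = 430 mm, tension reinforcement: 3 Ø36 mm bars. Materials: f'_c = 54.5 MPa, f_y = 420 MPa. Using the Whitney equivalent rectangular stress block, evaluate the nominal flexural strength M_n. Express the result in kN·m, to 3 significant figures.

A_s = 3 × 1018 = 3054 mm².
T = A_s f_y = 3054 × 420 = 1282680 N = 1282.68 kN.
From C = T: a = T/(0.85 f'_c b) = 1282680/(0.85 × 54.5 × 480) = 57.68 mm.
M_n = T(d − a/2) = 1282.68 kN × (430 − 28.84) mm = 514.56 kN·m.

M_n ≈ 515 kN·m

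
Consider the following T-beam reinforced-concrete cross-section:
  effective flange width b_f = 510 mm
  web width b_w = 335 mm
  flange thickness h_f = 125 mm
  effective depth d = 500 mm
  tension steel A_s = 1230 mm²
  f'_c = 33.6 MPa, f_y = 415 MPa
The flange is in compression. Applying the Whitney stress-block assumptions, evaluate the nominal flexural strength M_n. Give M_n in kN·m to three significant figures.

M_n ≈ 246 kN·m

Tension: T = A_s f_y = 1230 × 415 = 510450 N.
Try a within the flange: a = T/(0.85 f'_c b_f) = 510450/(0.85 × 33.6 × 510) = 35.04 mm.
Since a = 35.04 ≤ h_f = 125 mm, the stress block lies entirely in the flange; analyse as a rectangular beam of width b_f.
M_n = T(d − a/2) = 510450 × (500 − 17.52) = 246.28 × 10⁶ N·mm.
M_n = 246.28 kN·m.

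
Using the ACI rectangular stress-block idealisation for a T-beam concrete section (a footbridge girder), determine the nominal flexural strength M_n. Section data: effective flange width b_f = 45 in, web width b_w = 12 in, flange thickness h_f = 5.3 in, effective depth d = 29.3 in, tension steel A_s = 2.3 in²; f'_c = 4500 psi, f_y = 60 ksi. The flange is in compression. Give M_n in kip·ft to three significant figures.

Tension: T = A_s f_y = 2.3 × 60 = 138 kips.
Try a within the flange: a = T/(0.85 f'_c b_f) = 138/(0.85 × 4.5 × 45) = 0.802 in.
Since a = 0.802 ≤ h_f = 5.3 in, the stress block lies entirely in the flange; analyse as a rectangular beam of width b_f.
M_n = T(d − a/2) = 138 × (29.3 − 0.401) = 3988.1 kip·in.
M_n = 3988.1/12 = 332.34 kip·ft.

M_n ≈ 332 kip·ft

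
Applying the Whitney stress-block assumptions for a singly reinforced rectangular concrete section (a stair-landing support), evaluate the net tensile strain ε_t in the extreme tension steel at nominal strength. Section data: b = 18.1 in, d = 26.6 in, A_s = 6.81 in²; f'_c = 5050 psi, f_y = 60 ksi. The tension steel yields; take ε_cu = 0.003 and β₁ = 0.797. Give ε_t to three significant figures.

ε_t ≈ 0.00909

a = A_s f_y/(0.85 f'_c b) = 5.259 in.
β₁ = 0.797, so c = a/β₁ = 5.259/0.797 = 6.598 in.
From the linear strain diagram with ε_cu = 0.003: ε_t = 0.003 (d − c)/c = 0.003 × (26.6 − 6.598)/6.598 = 0.00909.
Since ε_t ≥ 0.005, the section is tension-controlled.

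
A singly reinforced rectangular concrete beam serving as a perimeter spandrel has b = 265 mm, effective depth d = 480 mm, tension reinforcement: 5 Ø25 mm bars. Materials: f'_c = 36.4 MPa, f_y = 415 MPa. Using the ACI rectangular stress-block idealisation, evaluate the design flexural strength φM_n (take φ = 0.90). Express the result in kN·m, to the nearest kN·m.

φM_n ≈ 383 kN·m

A_s = 5 × 491 = 2455 mm².
T = A_s f_y = 2455 × 415 = 1018825 N = 1018.825 kN.
From C = T: a = T/(0.85 f'_c b) = 1018825/(0.85 × 36.4 × 265) = 124.26 mm.
M_n = T(d − a/2) = 1018.825 kN × (480 − 62.13) mm = 425.74 kN·m.
φM_n = 0.90 × 425.74 = 383.17 kN·m.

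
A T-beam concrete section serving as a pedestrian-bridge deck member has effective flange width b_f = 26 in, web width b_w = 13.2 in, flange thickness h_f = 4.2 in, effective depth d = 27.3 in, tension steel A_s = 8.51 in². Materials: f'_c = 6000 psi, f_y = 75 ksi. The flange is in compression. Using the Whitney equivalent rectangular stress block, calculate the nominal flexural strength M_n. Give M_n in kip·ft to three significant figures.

M_n ≈ 1320 kip·ft

Tension: T = A_s f_y = 8.51 × 75 = 638.25 kips.
Try a within the flange: a = T/(0.85 f'_c b_f) = 638.25/(0.85 × 6 × 26) = 4.813 in.
a = 4.813 > h_f = 4.2 in: the block extends into the web. Split into flange-overhang and web parts.
C_f = 0.85 f'_c (b_f − b_w) h_f = 0.85 × 6 × (26 − 13.2) × 4.2 = 274.2 kips.
Remaining web compression depth: a_w = (T − C_f)/(0.85 f'_c b_w) = (638.25 − 274.2)/(0.85 × 6 × 13.2) = 5.408 in.
M_n = C_f(d − h_f/2) + (T − C_f)(d − a_w/2) = 274.2 × (27.3 − 2.1) + 364.05 × (27.3 − 2.704) = 6909.8 + 8954.2 = 15864.0 kip·in.
M_n = 15864.0/12 = 1322.00 kip·ft.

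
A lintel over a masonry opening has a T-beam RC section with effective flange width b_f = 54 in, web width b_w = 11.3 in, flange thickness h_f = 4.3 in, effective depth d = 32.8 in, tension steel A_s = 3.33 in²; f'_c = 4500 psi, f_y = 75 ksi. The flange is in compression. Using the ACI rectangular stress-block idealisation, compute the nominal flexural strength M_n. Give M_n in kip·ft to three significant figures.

Tension: T = A_s f_y = 3.33 × 75 = 249.75 kips.
Try a within the flange: a = T/(0.85 f'_c b_f) = 249.75/(0.85 × 4.5 × 54) = 1.209 in.
Since a = 1.209 ≤ h_f = 4.3 in, the stress block lies entirely in the flange; analyse as a rectangular beam of width b_f.
M_n = T(d − a/2) = 249.75 × (32.8 − 0.6045) = 8040.8 kip·in.
M_n = 8040.8/12 = 670.07 kip·ft.

M_n ≈ 670 kip·ft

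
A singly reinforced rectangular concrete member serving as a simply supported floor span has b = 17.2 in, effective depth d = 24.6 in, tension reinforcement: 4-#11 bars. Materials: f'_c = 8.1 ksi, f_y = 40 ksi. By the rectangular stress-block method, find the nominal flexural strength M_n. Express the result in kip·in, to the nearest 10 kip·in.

M_n ≈ 5880 kip·in

A_s = 4 × 1.56 = 6.24 in².
T = A_s f_y = 6.24 × 40 = 249.6 kips.
a = T/(0.85 f'_c b) = 249.6/(0.85 × 8.1 × 17.2) = 2.108 in.
M_n = T(d − a/2) = 249.6 × (24.6 − 1.054) = 5877.1 kip·in.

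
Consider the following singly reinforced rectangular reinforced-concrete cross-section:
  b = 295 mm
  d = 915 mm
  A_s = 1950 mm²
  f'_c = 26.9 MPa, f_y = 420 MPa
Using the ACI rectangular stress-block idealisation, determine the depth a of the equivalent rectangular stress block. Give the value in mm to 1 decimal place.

a ≈ 121.4 mm

T = A_s f_y = 1950 × 420 = 819000 N = 819 kN.
Setting C = 0.85 f'_c a b equal to T: a = 819000/(0.85 × 26.9 × 295) = 121.4 mm.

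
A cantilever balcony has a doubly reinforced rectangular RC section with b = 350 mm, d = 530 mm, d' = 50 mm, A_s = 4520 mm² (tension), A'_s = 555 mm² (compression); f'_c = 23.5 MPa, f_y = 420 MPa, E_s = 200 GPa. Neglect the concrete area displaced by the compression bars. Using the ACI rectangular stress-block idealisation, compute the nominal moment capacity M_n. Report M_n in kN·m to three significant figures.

Assume both tension and compression steel yield.
Net tension couple steel: A_s − A'_s = 3965 mm².
a = (A_s − A'_s) f_y / (0.85 f'_c b) = 1665300/(0.85 × 23.5 × 350) = 238.20 mm.
c = a/β₁ = 238.20/0.85 = 280.24 mm; ε'_s = 0.003(c − d')/c = 0.0025 ≥ f_y/E_s = 0.0021, so compression steel does yield.
M_n = (A_s − A'_s) f_y (d − a/2) + A'_s f_y (d − d') = [1665300 × (530 − 119.1) + 233100 × (530 − 50)] × 10⁻⁶ = 684.27 + 111.89 = 796.16 kN·m.

M_n ≈ 796 kN·m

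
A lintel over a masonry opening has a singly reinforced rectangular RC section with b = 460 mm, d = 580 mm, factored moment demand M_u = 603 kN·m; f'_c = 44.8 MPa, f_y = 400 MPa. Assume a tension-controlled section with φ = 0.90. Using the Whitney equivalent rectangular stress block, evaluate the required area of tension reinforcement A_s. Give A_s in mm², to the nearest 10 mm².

M_n = M_u/φ = 603/0.90 = 670 kN·m.
With M_n = 0.85 f'_c a b (d − a/2), solve the quadratic for a:
a = d − √(d² − 2M_n/(0.85 f'_c b)) = 580 − √(580² − 2 × 670×10⁶/(0.85 × 44.8 × 460)) = 70.19 mm.
A_s = 0.85 f'_c a b / f_y = 0.85 × 44.8 × 70.19 × 460 / 400 = 3073.8 mm².

A_s ≈ 3070 mm²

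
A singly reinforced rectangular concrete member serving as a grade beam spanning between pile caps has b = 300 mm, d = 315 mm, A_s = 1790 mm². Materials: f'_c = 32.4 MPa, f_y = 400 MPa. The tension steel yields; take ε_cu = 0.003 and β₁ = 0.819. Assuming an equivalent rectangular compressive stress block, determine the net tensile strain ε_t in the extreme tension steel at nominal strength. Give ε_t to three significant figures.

ε_t ≈ 0.00593

a = A_s f_y/(0.85 f'_c b) = 86.66 mm.
β₁ = 0.819, so c = a/β₁ = 86.66/0.819 = 105.81 mm.
From the linear strain diagram with ε_cu = 0.003: ε_t = 0.003 (d − c)/c = 0.003 × (315 − 105.81)/105.81 = 0.00593.
Since ε_t ≥ 0.005, the section is tension-controlled.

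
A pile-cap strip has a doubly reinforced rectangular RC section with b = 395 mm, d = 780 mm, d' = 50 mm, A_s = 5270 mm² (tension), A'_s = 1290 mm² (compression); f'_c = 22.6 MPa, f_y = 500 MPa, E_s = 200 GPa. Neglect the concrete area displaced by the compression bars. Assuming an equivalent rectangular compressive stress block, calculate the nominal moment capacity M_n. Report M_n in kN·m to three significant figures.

M_n ≈ 1760 kN·m

Assume both tension and compression steel yield.
Net tension couple steel: A_s − A'_s = 3980 mm².
a = (A_s − A'_s) f_y / (0.85 f'_c b) = 1990000/(0.85 × 22.6 × 395) = 262.26 mm.
c = a/β₁ = 262.26/0.85 = 308.54 mm; ε'_s = 0.003(c − d')/c = 0.0025 ≥ f_y/E_s = 0.0025, so compression steel does yield.
M_n = (A_s − A'_s) f_y (d − a/2) + A'_s f_y (d − d') = [1990000 × (780 − 131.13) + 645000 × (780 − 50)] × 10⁻⁶ = 1291.25 + 470.85 = 1762.10 kN·m.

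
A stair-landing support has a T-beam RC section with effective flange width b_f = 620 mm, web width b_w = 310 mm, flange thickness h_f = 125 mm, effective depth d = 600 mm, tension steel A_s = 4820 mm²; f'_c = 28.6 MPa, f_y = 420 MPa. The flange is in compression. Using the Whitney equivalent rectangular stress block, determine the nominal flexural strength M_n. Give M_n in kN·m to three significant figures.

M_n ≈ 1080 kN·m

Tension: T = A_s f_y = 4820 × 420 = 2024400 N.
Try a within the flange: a = T/(0.85 f'_c b_f) = 2024400/(0.85 × 28.6 × 620) = 134.31 mm.
a = 134.31 > h_f = 125 mm: the block extends into the web. Split into flange-overhang and web parts.
C_f = 0.85 f'_c (b_f − b_w) h_f = 0.85 × 28.6 × (620 − 310) × 125 = 942013 N.
Remaining web compression depth: a_w = (T − C_f)/(0.85 f'_c b_w) = (2024400 − 942013)/(0.85 × 28.6 × 310) = 143.63 mm.
M_n = C_f(d − h_f/2) + (T − C_f)(d − a_w/2) = 942013 × (600 − 62.5) + 1082387 × (600 − 71.815) = 506.33 + 571.70 = 1078.03 × 10⁶ N·mm.
M_n = 1078.03 kN·m.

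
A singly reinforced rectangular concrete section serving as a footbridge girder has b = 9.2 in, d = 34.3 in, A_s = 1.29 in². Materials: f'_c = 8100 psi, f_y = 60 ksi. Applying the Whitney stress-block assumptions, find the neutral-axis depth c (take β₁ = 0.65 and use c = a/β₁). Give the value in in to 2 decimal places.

T = A_s f_y = 1.29 × 60 = 77.4 kips.
a = T/(0.85 f'_c b) = 77.4/(0.85 × 8.1 × 9.2) = 1.2219 in.
With β₁ = 0.65, c = a/β₁ = 1.2219/0.65 = 1.88 in.

c ≈ 1.88 in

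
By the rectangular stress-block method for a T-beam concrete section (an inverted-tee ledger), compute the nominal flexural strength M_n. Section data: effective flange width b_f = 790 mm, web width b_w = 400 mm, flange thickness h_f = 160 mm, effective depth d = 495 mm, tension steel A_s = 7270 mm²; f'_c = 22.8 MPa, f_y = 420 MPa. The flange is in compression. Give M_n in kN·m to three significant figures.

Tension: T = A_s f_y = 7270 × 420 = 3053400 N.
Try a within the flange: a = T/(0.85 f'_c b_f) = 3053400/(0.85 × 22.8 × 790) = 199.44 mm.
a = 199.44 > h_f = 160 mm: the block extends into the web. Split into flange-overhang and web parts.
C_f = 0.85 f'_c (b_f − b_w) h_f = 0.85 × 22.8 × (790 − 400) × 160 = 1209312 N.
Remaining web compression depth: a_w = (T − C_f)/(0.85 f'_c b_w) = (3053400 − 1209312)/(0.85 × 22.8 × 400) = 237.89 mm.
M_n = C_f(d − h_f/2) + (T − C_f)(d − a_w/2) = 1209312 × (495 − 80) + 1844088 × (495 − 118.945) = 501.86 + 693.48 = 1195.34 × 10⁶ N·mm.
M_n = 1195.34 kN·m.

M_n ≈ 1200 kN·m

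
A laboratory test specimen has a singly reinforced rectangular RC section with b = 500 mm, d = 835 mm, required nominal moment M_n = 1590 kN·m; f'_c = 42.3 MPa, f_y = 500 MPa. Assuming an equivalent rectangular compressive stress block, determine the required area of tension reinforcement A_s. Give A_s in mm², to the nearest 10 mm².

With M_n = 0.85 f'_c a b (d − a/2), solve the quadratic for a:
a = d − √(d² − 2M_n/(0.85 f'_c b)) = 835 − √(835² − 2 × 1590×10⁶/(0.85 × 42.3 × 500)) = 113.66 mm.
A_s = 0.85 f'_c a b / f_y = 0.85 × 42.3 × 113.66 × 500 / 500 = 4086.6 mm².

A_s ≈ 4090 mm²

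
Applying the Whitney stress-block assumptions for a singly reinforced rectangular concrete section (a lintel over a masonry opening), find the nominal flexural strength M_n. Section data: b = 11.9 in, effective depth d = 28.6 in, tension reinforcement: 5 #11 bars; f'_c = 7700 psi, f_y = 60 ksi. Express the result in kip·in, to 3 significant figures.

A_s = 5 × 1.56 = 7.8 in².
T = A_s f_y = 7.8 × 60 = 468 kips.
a = T/(0.85 f'_c b) = 468/(0.85 × 7.7 × 11.9) = 6.009 in.
M_n = T(d − a/2) = 468 × (28.6 − 3.0045) = 11978.7 kip·in.

M_n ≈ 12000 kip·in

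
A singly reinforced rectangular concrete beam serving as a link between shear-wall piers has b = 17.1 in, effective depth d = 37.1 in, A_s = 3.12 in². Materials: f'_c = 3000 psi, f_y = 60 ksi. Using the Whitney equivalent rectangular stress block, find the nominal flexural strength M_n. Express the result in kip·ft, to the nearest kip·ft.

T = A_s f_y = 3.12 × 60 = 187.2 kips.
a = T/(0.85 f'_c b) = 187.2/(0.85 × 3 × 17.1) = 4.293 in.
M_n = T(d − a/2) = 187.2 × (37.1 − 2.1465) = 6543.3 kip·in = 6543.3/12 = 545.28 kip·ft.

M_n ≈ 545 kip·ft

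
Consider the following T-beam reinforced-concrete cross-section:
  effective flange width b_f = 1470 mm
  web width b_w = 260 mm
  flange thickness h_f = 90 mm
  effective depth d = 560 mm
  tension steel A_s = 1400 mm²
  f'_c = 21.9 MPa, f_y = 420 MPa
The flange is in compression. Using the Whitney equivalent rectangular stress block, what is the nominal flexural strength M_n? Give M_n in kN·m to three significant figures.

Tension: T = A_s f_y = 1400 × 420 = 588000 N.
Try a within the flange: a = T/(0.85 f'_c b_f) = 588000/(0.85 × 21.9 × 1470) = 21.49 mm.
Since a = 21.49 ≤ h_f = 90 mm, the stress block lies entirely in the flange; analyse as a rectangular beam of width b_f.
M_n = T(d − a/2) = 588000 × (560 − 10.745) = 322.96 × 10⁶ N·mm.
M_n = 322.96 kN·m.

M_n ≈ 323 kN·m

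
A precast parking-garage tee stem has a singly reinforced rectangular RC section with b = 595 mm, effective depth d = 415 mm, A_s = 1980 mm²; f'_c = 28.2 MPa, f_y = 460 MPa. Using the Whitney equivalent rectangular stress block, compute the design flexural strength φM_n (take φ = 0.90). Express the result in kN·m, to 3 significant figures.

φM_n ≈ 314 kN·m

T = A_s f_y = 1980 × 460 = 910800 N = 910.8 kN.
From C = T: a = T/(0.85 f'_c b) = 910800/(0.85 × 28.2 × 595) = 63.86 mm.
M_n = T(d − a/2) = 910.8 kN × (415 − 31.93) mm = 348.90 kN·m.
φM_n = 0.90 × 348.90 = 314.01 kN·m.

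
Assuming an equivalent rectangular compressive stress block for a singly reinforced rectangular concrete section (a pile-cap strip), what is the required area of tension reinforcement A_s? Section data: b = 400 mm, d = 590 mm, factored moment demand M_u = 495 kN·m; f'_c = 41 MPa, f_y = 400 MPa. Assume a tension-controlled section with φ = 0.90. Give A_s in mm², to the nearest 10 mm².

M_n = M_u/φ = 495/0.90 = 550 kN·m.
With M_n = 0.85 f'_c a b (d − a/2), solve the quadratic for a:
a = d − √(d² − 2M_n/(0.85 f'_c b)) = 590 − √(590² − 2 × 550×10⁶/(0.85 × 41 × 400)) = 71.16 mm.
A_s = 0.85 f'_c a b / f_y = 0.85 × 41 × 71.16 × 400 / 400 = 2479.9 mm².

A_s ≈ 2480 mm²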